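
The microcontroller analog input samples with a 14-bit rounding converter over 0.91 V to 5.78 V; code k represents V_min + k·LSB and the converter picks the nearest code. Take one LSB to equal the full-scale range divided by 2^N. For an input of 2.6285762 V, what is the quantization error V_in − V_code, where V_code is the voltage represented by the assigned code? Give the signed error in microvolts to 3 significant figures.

−72.5 µV

The full-scale span is 5.78 − (0.91) = 4.87 V. LSB = 4.87 V / 2^14 ≈ 297.2 µV.
(2.6285762 − (0.91)) / LSB = 1.7185762 × 16384/4.87 = 5781.7562. Nearest integer: k = 5782.
Reconstructed level: 0.91 + 5782 × 4.87/16384 V = 2.6286486816 V.
Error = V_in − V_code = 2.6285762 − (2.6286486816) = −72.5 µV.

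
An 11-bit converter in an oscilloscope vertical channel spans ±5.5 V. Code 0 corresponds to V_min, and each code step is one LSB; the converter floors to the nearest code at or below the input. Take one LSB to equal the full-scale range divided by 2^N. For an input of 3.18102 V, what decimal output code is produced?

Span: 5.5 V − (-5.5 V) = 11 V. LSB = 11 V / 2^11 ≈ 5.371 mV.
code = ⌊(V_in − V_min)/LSB⌋ = ⌊(V_in − V_min) × 2^11 / range⌋
     = ⌊(3.18102 − (-5.5)) × 2048 / 11⌋ = ⌊8.68102 × 2048/11⌋
     = ⌊1616.248⌋ = 1616.

1616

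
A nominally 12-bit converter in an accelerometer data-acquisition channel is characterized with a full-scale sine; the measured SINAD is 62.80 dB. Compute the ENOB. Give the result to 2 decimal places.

ENOB = (SINAD − 1.76) / 6.02 = (62.80 − 1.76) / 6.02 = 61.04 / 6.02 = 10.1395.

10.14 bits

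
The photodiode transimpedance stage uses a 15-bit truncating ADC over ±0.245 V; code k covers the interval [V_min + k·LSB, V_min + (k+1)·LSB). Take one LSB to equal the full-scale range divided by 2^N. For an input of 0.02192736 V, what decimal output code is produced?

Span: 0.245 V − (-0.245 V) = 0.49 V. LSB = 0.49 V / 2^15 ≈ 14.95 µV.
code = ⌊(V_in − V_min)/LSB⌋ = ⌊(V_in − V_min) × 2^15 / range⌋
     = ⌊(0.02192736 − (-0.245)) × 32768 / 0.49⌋ = ⌊0.26692736 × 32768/0.49⌋
     = ⌊17850.359⌋ = 17850.

17850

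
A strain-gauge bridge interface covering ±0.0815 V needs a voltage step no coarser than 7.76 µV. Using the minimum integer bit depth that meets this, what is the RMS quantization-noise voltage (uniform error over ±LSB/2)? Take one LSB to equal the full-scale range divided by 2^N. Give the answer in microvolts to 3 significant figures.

1.44 µV

Full-scale range = 0.0815 V − (-0.0815 V) = 0.163 V.
Levels needed ≥ 0.163/7.76 µV = 21010. 2^15 = 32768 suffices, so N_min = 15.
LSB = 0.163 V / 2^15 = 4.9744 µV.
σ_q = LSB/√12 = 4.9744 µV/3.4641 = 1.44 µV.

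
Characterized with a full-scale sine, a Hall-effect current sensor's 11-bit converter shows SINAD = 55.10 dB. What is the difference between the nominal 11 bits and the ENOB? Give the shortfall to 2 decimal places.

2.14 bits

Effective bits = (55.10 − 1.76)/6.02 = 8.8605.
Lost resolution: 11 − 8.8605 = 2.1395 bits.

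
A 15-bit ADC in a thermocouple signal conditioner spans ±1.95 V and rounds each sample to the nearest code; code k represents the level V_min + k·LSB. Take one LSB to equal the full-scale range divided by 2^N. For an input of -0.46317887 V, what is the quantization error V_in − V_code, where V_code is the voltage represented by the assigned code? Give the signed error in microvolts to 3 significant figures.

+41.3 µV

Full-scale range = 1.95 V − (-1.95 V) = 3.9 V. LSB = 3.9 V / 2^15 ≈ 119.0 µV.
(-0.46317887 − (-1.95)) / LSB = 1.48682113 × 32768/3.9 = 12492.3474. Nearest integer: k = 12492.
V_code = V_min + k × range/2^15 = -1.95 + 12492 × 3.9/32768 = -0.46322021484 V.
Error = V_in − V_code = -0.46317887 − (-0.46322021484) = +41.3 µV.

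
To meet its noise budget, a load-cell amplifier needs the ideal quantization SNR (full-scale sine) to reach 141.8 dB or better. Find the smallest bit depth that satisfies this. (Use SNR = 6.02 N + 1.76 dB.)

6.02 N + 1.76 ≥ 141.8 gives N ≥ 23.262, so the minimum integer is 24.

24 bits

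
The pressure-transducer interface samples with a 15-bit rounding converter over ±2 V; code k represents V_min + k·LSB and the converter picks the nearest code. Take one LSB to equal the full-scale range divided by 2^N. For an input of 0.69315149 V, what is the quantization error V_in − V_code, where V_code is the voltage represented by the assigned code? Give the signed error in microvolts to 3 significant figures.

+36.3 µV

Full-scale range = 2 V − (-2 V) = 4 V. LSB = 4 V / 2^15 ≈ 122.1 µV.
(V_in − V_min)/LSB = (0.69315149 − (-2)) × 32768/4 = 22062.2970 → nearest code k = 22062.
V_code = -2 + (22062/32768) × 4 = 0.69311523438 V.
e = 0.69315149 − (0.69311523438) = +36.3 µV.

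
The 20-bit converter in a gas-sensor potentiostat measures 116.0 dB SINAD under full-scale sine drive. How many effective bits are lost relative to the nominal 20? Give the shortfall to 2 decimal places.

1.02 bits

N_eff = (116.0 − 1.76)/6.02 = 18.9767 bits.
Shortfall = 20 − 18.9767 = 1.0233 bits.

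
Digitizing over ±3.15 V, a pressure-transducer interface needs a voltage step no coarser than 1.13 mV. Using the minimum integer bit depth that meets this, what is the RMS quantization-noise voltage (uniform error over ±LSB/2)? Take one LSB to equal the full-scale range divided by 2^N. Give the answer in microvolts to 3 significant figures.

Range = 3.15 − (-3.15) = 6.3 V.
6.3 V / 1.13 mV = 5575. Since 2^12 = 4096 and 2^13 = 8192, N = 13.
One LSB is 6.3 V / 8192 = 0.76904 mV.
V_rms = LSB/√12 = 222 µV.

222 µV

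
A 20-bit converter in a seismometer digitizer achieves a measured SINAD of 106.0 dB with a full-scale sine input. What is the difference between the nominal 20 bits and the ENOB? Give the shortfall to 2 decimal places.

2.68 bits

Effective bits = (106.0 − 1.76)/6.02 = 17.3156.
Shortfall = 20 − 17.3156 = 2.6844 bits.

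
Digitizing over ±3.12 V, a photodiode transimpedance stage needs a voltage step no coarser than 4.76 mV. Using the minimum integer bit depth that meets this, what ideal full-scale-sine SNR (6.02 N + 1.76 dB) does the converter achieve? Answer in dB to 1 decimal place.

68.0 dB

Range = 3.12 − (-3.12) = 6.24 V.
Need 2^N ≥ 6.24 V / 4.76 mV = 1311 → N_min = 11.
Ideal SNR at N = 11: 6.02·11 + 1.76 = 68.0 dB.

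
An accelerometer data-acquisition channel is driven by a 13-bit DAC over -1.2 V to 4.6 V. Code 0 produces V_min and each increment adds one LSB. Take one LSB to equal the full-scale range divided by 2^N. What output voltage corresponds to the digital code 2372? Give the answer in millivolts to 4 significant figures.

479.4 mV

The full-scale span is 4.6 − (-1.2) = 5.8 V. LSB = 5.8 V / 2^13.
Output = V_min + (2372/8192) × range = -1.2 + 0.289551 × 5.8 V
      = -1.2 + 1.67939 = 0.479395 V.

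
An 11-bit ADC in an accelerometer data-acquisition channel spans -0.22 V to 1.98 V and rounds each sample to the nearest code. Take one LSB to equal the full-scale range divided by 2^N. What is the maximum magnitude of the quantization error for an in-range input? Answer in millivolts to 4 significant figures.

0.5371 mV

The full-scale span is 1.98 − (-0.22) = 2.2 V.
LSB = 2.2 V / 2^11 = 1.07422 mV.
Worst-case error for round-to-nearest is half an LSB: 0.5371 mV.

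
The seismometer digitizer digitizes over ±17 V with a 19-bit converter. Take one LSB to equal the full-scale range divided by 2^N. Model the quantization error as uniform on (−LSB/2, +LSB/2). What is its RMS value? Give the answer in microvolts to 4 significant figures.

Full-scale range = 17 V − (-17 V) = 34 V.
One LSB is 34 V / 524288 = 64.8499 µV.
For a uniform distribution on [−LSB/2, +LSB/2], V_rms = LSB/√12 = 64.8499 µV/3.4641 = 18.72 µV.

18.72 µV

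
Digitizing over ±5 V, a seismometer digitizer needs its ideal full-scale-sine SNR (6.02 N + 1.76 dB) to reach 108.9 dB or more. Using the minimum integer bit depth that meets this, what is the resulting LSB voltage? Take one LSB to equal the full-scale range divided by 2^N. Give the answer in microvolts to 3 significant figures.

The full-scale span is 5 − (-5) = 10 V.
N ≥ (108.9 − 1.76)/6.02 = 17.797 → N_min = 18.
LSB = 10 V / 2^18 = 38.1 µV.

38.1 µV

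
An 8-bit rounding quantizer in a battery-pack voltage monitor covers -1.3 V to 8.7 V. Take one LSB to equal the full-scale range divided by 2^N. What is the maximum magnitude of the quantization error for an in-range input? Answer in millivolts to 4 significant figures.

Span: 8.7 V − (-1.3 V) = 10 V.
LSB = 10 V / 2^8 = 39.0625 mV.
|e|_max = LSB/2 = 19.53 mV.

19.53 mV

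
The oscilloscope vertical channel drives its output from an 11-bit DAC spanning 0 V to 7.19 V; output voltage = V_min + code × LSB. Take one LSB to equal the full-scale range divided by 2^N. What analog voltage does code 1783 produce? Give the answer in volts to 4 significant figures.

6.260 V

Span = 7.19 V. LSB = 7.19 V / 2^11.
Output = V_min + (1783/2048) × range = 0 + 0.870605 × 7.19 V
      = 0 V + 6.25965 V = 6.25965 V.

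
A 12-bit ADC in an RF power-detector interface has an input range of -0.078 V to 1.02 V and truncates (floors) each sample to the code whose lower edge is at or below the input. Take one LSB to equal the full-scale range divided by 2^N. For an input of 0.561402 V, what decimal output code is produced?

2385

The full-scale span is 1.02 − (-0.078) = 1.098 V. LSB = 1.098 V / 2^12 ≈ 268.1 µV.
V_in − V_min = 0.561402 − (-0.078) = 0.639402 V.
Divide by LSB: 0.639402 × 4096/1.098 = 2385.2373.
Truncating gives code 2385.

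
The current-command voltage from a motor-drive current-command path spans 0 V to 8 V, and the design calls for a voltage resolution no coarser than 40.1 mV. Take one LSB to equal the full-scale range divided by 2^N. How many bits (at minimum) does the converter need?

8 bits

V_FS = 8 V.
Levels needed ≥ 8/40.1 mV = 199.5. 2^8 = 256 suffices, so N_min = 8.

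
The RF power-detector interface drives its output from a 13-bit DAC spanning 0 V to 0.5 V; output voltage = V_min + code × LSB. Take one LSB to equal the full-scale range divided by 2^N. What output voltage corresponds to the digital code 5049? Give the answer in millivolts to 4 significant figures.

Full-scale range = 0.5 V. LSB = 0.5 V / 2^13.
V_out = 0 + 5049 × (0.5/8192) V
      = 0 + 0.308167 = 0.308167 V.

308.2 mV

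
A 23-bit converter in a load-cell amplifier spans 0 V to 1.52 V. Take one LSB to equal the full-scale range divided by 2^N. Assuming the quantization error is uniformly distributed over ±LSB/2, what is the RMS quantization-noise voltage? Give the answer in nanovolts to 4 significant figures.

Range is 1.52 V.
LSB = 1.52 V / 2^23 = 181.198 nV.
V_rms = LSB/√12 = 181.198 nV / √12 = 52.31 nV.

52.31 nV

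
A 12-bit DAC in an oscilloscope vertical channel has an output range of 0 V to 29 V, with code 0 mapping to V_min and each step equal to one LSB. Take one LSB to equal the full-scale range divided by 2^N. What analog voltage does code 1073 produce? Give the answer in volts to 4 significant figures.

7.597 V

V_FS = 29 V. LSB = 29 V / 2^12.
Output = V_min + (1073/4096) × range = 0 + 0.261963 × 29 V
      = 0 V + 7.59692 V = 7.59692 V.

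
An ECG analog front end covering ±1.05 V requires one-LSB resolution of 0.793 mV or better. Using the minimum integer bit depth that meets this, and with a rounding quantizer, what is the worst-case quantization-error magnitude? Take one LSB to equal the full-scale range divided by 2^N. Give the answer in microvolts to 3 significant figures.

256 µV

The full-scale span is 1.05 − (-1.05) = 2.1 V.
2.1 V / 0.793 mV = 2648. Since 2^11 = 2048 and 2^12 = 4096, N = 12.
LSB = 2.1 V / 2^12 = 0.51270 mV.
Half an LSB is 256 µV.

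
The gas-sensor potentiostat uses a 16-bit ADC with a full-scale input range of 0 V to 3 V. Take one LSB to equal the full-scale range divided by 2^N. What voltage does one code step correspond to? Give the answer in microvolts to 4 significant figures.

45.78 µV

V_FS = 3 V.
2^16 = 65536 levels.
LSB = 3 V / 2^16 = 45.78 µV.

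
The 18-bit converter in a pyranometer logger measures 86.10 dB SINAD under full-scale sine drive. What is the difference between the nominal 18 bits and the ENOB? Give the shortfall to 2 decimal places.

3.99 bits

N_eff = (86.10 − 1.76)/6.02 = 14.0100 bits.
Lost resolution: 18 − 14.0100 = 3.9900 bits.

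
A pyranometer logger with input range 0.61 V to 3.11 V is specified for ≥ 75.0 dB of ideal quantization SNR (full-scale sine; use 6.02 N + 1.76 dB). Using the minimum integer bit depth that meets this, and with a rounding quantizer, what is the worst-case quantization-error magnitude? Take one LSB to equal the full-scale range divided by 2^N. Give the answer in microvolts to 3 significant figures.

153 µV

The full-scale span is 3.11 − (0.61) = 2.5 V.
Solving 6.02 N ≥ 75.0 − 1.76: N ≥ 12.166. Round up → N = 13.
LSB = 2.5 V ÷ 2^13 = 2.5/8192 V = 305.18 µV.
|e|_max = LSB/2 = 153 µV.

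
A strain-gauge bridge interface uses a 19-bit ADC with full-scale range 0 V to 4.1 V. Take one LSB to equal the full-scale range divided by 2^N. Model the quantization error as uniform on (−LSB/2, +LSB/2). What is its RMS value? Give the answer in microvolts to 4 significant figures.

V_FS = 4.1 V.
Step size = 4.1/524288 V = 7.82013 µV.
V_rms = LSB/√12 = 7.82013 µV / √12 = 2.257 µV.

2.257 µV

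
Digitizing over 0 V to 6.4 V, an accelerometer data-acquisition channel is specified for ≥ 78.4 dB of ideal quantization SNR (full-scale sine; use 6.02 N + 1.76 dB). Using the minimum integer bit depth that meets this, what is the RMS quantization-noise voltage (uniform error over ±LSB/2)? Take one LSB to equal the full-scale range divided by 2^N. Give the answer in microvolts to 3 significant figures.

V_FS = 6.4 V.
N ≥ (78.4 − 1.76)/6.02 = 12.731 → N_min = 13.
LSB = 6.4 V / 2^13 = 0.78125 mV.
σ_q = LSB/√12 = 0.78125 mV/3.4641 = 226 µV.

226 µV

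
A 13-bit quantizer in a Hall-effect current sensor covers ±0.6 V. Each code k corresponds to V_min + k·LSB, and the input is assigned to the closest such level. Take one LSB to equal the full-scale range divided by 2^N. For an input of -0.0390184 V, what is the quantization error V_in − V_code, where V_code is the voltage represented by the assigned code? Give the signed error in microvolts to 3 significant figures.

The full-scale span is 0.6 − (-0.6) = 1.2 V. LSB = 1.2 V / 2^13 ≈ 146.5 µV.
(-0.0390184 − (-0.6)) / LSB = 0.5609816 × 8192/1.2 = 3829.6344. Nearest integer: k = 3830.
Reconstructed level: -0.6 + 3830 × 1.2/8192 V = -0.03896484375 V.
e = -0.0390184 − (-0.03896484375) = −53.6 µV.

−53.6 µV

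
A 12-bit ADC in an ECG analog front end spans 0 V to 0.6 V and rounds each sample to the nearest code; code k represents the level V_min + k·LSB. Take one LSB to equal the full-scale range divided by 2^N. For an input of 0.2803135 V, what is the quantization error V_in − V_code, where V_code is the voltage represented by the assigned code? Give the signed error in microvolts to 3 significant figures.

Full-scale range = 0.6 V. LSB = 0.6 V / 2^12 ≈ 146.5 µV.
Position in LSBs: (0.2803135 − (0)) × 4096/0.6 = 1913.6068; rounding gives k = 1914.
V_code = 0 + (1914/4096) × 0.6 = 0.2803710938 V.
e = 0.2803135 − (0.2803710938) = −57.6 µV.

−57.6 µV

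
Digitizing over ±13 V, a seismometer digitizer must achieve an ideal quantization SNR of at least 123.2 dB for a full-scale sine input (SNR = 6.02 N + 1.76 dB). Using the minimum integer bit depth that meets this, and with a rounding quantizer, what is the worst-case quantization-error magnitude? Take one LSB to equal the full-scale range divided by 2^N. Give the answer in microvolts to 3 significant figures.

Full-scale range = 13 V − (-13 V) = 26 V.
Solving 6.02 N ≥ 123.2 − 1.76: N ≥ 20.173. Round up → N = 21.
Step size = 26/2097152 V = 12.398 µV.
Max error for round-to-nearest is LSB/2 = 6.20 µV.

6.20 µV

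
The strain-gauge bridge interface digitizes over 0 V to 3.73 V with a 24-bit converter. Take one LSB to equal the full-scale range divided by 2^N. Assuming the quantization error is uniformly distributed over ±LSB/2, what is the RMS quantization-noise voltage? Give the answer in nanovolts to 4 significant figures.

64.18 nV

Full-scale range = 3.73 V.
LSB = 3.73 V ÷ 2^24 = 3.73/16777216 V = 222.325 nV.
σ_q = LSB/√12 = 222.325 nV/3.4641 = 64.18 nV.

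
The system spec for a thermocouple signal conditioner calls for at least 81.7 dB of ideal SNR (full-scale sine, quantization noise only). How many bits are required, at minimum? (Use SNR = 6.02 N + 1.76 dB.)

14 bits

Solving 6.02 N ≥ 81.7 − 1.76: N ≥ 13.279. Round up → N = 14.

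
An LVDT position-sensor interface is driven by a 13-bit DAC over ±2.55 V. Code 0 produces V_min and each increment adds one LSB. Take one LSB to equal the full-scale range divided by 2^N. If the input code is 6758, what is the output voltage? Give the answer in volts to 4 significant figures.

The full-scale span is 2.55 − (-2.55) = 5.1 V. LSB = 5.1 V / 2^13.
V_out = -2.55 + 6758 × (5.1/8192) V
      = -2.55 + 4.20725 = 1.65725 V.

1.657 V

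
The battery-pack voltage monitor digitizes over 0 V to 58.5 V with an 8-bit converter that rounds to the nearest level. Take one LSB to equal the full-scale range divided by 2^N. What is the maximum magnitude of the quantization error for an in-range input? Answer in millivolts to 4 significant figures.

Span = 58.5 V.
LSB = 58.5 V / 2^8 = 228.516 mV.
Worst-case error for round-to-nearest is half an LSB: 114.3 mV.

114.3 mV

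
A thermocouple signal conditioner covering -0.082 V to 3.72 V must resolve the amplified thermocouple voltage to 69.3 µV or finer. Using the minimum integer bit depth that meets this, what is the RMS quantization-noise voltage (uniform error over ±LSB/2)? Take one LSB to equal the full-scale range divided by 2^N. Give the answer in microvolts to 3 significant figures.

16.7 µV

The full-scale span is 3.72 − (-0.082) = 3.802 V.
3.802 V / 69.3 µV = 54860. Since 2^15 = 32768 and 2^16 = 65536, N = 16.
LSB = 3.802 V ÷ 2^16 = 3.802/65536 V = 58.014 µV.
RMS noise = LSB/√12 = 16.7 µV.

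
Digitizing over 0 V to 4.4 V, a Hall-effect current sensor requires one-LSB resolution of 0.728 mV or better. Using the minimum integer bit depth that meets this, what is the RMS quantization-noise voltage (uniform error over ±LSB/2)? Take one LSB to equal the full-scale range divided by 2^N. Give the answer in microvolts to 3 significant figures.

155 µV

V_FS = 4.4 V.
Required number of levels: 4.4/0.728 mV = 6044.0; smallest N with 2^N ≥ that is 13.
One LSB is 4.4 V / 8192 = 0.53711 mV.
RMS noise = LSB/√12 = 155 µV.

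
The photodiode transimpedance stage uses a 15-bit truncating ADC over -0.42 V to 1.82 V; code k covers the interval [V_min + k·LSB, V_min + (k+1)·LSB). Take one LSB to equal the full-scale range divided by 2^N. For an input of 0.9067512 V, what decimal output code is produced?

19408

Span: 1.82 V − (-0.42 V) = 2.24 V. LSB = 2.24 V / 2^15 ≈ 68.36 µV.
V_in − V_min = 0.9067512 − (-0.42) = 1.3267512 V.
Divide by LSB: 1.3267512 × 32768/2.24 = 19408.4747.
Truncating gives code 19408.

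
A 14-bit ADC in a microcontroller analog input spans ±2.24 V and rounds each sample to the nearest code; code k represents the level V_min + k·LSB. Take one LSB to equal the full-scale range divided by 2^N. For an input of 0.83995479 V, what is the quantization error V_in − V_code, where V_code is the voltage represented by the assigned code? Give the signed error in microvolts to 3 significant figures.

Full-scale range = 2.24 V − (-2.24 V) = 4.48 V. LSB = 4.48 V / 2^14 ≈ 273.4 µV.
(V_in − V_min)/LSB = (0.83995479 − (-2.24)) × 16384/4.48 = 11263.8347 → nearest code k = 11264.
V_code = V_min + k × range/2^14 = -2.24 + 11264 × 4.48/16384 = 0.84000000000 V.
V_in − V_code = 0.83995479 − (0.84000000000) = −45.2 µV.

−45.2 µV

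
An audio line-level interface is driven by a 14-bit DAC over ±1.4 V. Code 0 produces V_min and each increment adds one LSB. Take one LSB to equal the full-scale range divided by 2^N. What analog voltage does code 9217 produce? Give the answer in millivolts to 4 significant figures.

Full-scale range = 1.4 V − (-1.4 V) = 2.8 V. LSB = 2.8 V / 2^14.
V_out = V_min + code × LSB = -1.4 V + 9217 × 2.8 V / 16384
      = -1.4 V + 1.57517 V = 0.175171 V.

175.2 mV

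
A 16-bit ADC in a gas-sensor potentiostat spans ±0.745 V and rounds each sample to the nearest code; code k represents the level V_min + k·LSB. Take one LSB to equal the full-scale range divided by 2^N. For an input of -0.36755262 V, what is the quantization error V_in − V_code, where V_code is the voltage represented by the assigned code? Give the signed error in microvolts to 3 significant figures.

−8.98 µV

The full-scale span is 0.745 − (-0.745) = 1.49 V. LSB = 1.49 V / 2^16 ≈ 22.74 µV.
(-0.36755262 − (-0.745)) / LSB = 0.37744738 × 65536/1.49 = 16601.6050. Nearest integer: k = 16602.
V_code = V_min + k × range/2^16 = -0.745 + 16602 × 1.49/65536 = -0.36754364014 V.
V_in − V_code = -0.36755262 − (-0.36754364014) = −8.98 µV.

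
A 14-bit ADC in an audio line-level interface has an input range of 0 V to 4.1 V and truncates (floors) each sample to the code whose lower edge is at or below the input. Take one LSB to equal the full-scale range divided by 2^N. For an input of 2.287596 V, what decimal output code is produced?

9141

Span = 4.1 V. LSB = 4.1 V / 2^14 ≈ 250.2 µV.
(V_in − V_min) × 2^14/range = (2.287596 − (0)) × 16384/4.1 = 9141.457.
Floor → code = 9141.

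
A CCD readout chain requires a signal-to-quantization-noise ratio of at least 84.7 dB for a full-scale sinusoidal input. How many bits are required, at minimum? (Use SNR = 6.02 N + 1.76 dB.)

6.02 N + 1.76 ≥ 84.7 gives N ≥ 13.777, so the minimum integer is 14.

14 bits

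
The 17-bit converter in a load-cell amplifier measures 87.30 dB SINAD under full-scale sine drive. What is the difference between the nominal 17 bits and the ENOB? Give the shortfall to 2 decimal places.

2.79 bits

N_eff = (87.30 − 1.76)/6.02 = 14.2093 bits.
Shortfall = 17 − 14.2093 = 2.7907 bits.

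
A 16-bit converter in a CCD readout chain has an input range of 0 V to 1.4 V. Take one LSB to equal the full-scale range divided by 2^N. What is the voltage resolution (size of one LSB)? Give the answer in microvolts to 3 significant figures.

21.4 µV

Range is 1.4 V.
There are 2^16 = 65536 steps.
One LSB is 1.4 V / 65536 = 21.4 µV.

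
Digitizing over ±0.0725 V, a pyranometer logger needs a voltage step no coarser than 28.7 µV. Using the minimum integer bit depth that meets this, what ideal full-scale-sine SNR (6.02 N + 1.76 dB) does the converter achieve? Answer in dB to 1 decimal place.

80.0 dB

The full-scale span is 0.0725 − (-0.0725) = 0.145 V.
Required number of levels: 0.145/28.7 µV = 5052.3; smallest N with 2^N ≥ that is 13.
6.02(13) + 1.76 = 80.02 dB.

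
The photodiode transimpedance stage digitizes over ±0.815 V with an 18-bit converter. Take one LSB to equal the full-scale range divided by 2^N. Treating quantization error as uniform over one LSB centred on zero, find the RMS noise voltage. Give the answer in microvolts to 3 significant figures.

Full-scale range = 0.815 V − (-0.815 V) = 1.63 V.
Step size = 1.63/262144 V = 6.2180 µV.
σ_q = LSB/√12 = 6.2180 µV/3.4641 = 1.79 µV.

1.79 µV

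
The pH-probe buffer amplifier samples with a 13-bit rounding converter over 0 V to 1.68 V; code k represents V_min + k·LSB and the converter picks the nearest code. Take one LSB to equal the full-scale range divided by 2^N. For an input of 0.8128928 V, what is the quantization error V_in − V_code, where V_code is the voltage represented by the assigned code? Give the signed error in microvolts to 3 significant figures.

Span = 1.68 V. LSB = 1.68 V / 2^13 ≈ 205.1 µV.
(V_in − V_min)/LSB = (0.8128928 − (0)) × 8192/1.68 = 3963.8201 → nearest code k = 3964.
V_code = V_min + k × range/2^13 = 0 + 3964 × 1.68/8192 = 0.8129296875 V.
V_in − V_code = 0.8128928 − (0.8129296875) = −36.9 µV.

−36.9 µV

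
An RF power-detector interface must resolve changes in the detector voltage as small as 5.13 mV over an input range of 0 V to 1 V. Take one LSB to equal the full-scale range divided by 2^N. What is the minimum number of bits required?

8 bits

V_FS = 1 V.
Levels needed ≥ 1/5.13 mV = 194.9. 2^8 = 256 suffices, so N_min = 8.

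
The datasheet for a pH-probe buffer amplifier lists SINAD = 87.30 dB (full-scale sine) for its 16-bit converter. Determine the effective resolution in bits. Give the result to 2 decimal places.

ENOB = (87.30 − 1.76)/6.02 = 14.2093 bits.

14.21 bits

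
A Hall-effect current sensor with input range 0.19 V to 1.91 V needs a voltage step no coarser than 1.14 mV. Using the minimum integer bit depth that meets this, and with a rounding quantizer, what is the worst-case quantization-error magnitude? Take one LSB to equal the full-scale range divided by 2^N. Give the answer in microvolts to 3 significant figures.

Span: 1.91 V − (0.19 V) = 1.72 V.
Required number of levels: 1.72/1.14 mV = 1508.8; smallest N with 2^N ≥ that is 11.
Step size = 1.72/2048 V = 0.83984 mV.
Max error for round-to-nearest is LSB/2 = 420 µV.

420 µV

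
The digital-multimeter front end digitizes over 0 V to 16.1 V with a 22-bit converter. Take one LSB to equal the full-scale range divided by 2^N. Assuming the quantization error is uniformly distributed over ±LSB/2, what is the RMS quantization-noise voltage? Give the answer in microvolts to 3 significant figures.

1.11 µV

Range is 16.1 V.
LSB = 16.1 V / 2^22 = 3.8385 µV.
For a uniform distribution on [−LSB/2, +LSB/2], V_rms = LSB/√12 = 3.8385 µV/3.4641 = 1.11 µV.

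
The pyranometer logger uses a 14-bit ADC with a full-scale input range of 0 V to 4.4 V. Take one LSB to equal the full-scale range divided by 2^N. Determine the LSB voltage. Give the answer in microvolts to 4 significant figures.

Span = 4.4 V.
There are 2^14 = 16384 steps.
LSB = 4.4 V / 2^14 = 268.6 µV.

268.6 µV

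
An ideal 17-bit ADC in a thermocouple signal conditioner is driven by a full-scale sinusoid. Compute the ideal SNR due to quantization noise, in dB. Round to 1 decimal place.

104.1 dB

For an ideal N-bit converter with full-scale sine input, SNR = 6.02 N + 1.76 dB. SNR = 6.02 × 17 + 1.76 = 102.34 + 1.76 = 104.10 dB.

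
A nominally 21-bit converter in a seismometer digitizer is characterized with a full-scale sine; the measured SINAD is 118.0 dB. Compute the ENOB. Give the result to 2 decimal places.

ENOB = (118.0 − 1.76)/6.02 = 19.3090 bits.

19.31 bits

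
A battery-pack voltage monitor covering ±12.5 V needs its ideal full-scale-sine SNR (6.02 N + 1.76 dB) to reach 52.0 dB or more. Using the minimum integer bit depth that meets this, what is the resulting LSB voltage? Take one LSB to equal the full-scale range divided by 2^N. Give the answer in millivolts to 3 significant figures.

Range = 12.5 − (-12.5) = 25 V.
N ≥ (52.0 − 1.76)/6.02 = 8.346 → N_min = 9.
LSB = 25 V / 2^9 = 48.8 mV.

48.8 mV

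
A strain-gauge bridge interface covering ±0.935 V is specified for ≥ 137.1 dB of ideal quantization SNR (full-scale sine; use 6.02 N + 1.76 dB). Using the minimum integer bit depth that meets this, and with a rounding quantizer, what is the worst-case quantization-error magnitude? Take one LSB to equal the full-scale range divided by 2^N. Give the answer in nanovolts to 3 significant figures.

The full-scale span is 0.935 − (-0.935) = 1.87 V.
Solving 6.02 N ≥ 137.1 − 1.76: N ≥ 22.482. Round up → N = 23.
Step size = 1.87/8388608 V = 222.92 nV.
|e|_max = LSB/2 = 111 nV.

111 nV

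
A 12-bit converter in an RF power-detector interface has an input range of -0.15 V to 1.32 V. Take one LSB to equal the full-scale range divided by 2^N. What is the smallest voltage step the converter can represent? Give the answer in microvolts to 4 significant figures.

358.9 µV

Full-scale range = 1.32 V − (-0.15 V) = 1.47 V.
Number of codes = 2^12 = 4096.
Step size = 1.47/4096 V = 358.9 µV.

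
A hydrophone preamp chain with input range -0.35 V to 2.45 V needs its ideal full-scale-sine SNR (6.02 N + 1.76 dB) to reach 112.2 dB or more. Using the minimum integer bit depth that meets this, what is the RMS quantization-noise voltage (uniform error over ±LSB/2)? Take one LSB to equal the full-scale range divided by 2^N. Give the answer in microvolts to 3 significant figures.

Span: 2.45 V − (-0.35 V) = 2.8 V.
Solving 6.02 N ≥ 112.2 − 1.76: N ≥ 18.346. Round up → N = 19.
Step size = 2.8/524288 V = 5.3406 µV.
σ_q = LSB/√12 = 5.3406 µV/3.4641 = 1.54 µV.

1.54 µV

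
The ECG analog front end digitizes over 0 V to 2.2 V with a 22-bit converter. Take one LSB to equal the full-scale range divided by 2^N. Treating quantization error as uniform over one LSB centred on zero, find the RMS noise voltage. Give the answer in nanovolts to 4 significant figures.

Full-scale range = 2.2 V.
LSB = 2.2 V ÷ 2^22 = 2.2/4194304 V = 0.524521 µV.
For a uniform distribution on [−LSB/2, +LSB/2], V_rms = LSB/√12 = 0.524521 µV/3.4641 = 151.4 nV.

151.4 nV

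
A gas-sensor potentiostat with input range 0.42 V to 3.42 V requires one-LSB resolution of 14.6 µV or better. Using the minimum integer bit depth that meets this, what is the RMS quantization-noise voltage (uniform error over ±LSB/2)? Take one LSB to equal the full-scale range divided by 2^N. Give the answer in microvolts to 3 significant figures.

The full-scale span is 3.42 − (0.42) = 3 V.
3 V / 14.6 µV = 205500. Since 2^17 = 131072 and 2^18 = 262144, N = 18.
LSB = 3 V / 2^18 = 11.444 µV.
RMS noise = LSB/√12 = 3.30 µV.

3.30 µV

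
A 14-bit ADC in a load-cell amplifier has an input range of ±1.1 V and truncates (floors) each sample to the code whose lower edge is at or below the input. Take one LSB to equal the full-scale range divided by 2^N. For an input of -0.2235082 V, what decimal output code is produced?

6527

The full-scale span is 1.1 − (-1.1) = 2.2 V. LSB = 2.2 V / 2^14 ≈ 134.3 µV.
(V_in − V_min) × 2^14/range = (-0.2235082 − (-1.1)) × 16384/2.2 = 6527.473.
Floor → code = 6527.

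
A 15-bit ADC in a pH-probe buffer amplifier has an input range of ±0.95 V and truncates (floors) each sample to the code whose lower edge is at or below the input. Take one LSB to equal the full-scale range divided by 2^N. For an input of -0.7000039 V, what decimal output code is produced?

4311

Full-scale range = 0.95 V − (-0.95 V) = 1.9 V. LSB = 1.9 V / 2^15 ≈ 57.98 µV.
V_in − V_min = -0.7000039 − (-0.95) = 0.2499961 V.
Divide by LSB: 0.2499961 × 32768/1.9 = 4311.5117.
Truncating gives code 4311.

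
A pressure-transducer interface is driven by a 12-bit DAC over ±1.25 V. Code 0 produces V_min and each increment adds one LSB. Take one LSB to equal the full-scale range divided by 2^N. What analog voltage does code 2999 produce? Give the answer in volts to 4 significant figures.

Range = 1.25 − (-1.25) = 2.5 V. LSB = 2.5 V / 2^12.
V_out = -1.25 + 2999 × (2.5/4096) V
      = -1.25 V + 1.83044 V = 0.580444 V.

0.5804 V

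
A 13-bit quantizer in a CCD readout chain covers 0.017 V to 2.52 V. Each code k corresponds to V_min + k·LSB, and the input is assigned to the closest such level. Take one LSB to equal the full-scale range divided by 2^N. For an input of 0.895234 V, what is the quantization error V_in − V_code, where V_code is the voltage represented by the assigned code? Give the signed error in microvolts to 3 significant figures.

The full-scale span is 2.52 − (0.017) = 2.503 V. LSB = 2.503 V / 2^13 ≈ 305.5 µV.
(0.895234 − (0.017)) / LSB = 0.878234 × 8192/2.503 = 2874.3480. Nearest integer: k = 2874.
V_code = 0.017 + (2874/8192) × 2.503 = 0.8951276855 V.
e = 0.895234 − (0.8951276855) = +106 µV.

+106 µV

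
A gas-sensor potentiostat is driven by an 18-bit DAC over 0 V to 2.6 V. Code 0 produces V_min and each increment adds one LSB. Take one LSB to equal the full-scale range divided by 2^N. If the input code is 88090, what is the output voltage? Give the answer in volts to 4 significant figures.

Full-scale range = 2.6 V. LSB = 2.6 V / 2^18.
V_out = 0 + 88090 × (2.6/262144) V
      = 0 V + 0.873695 V = 0.873695 V.

0.8737 V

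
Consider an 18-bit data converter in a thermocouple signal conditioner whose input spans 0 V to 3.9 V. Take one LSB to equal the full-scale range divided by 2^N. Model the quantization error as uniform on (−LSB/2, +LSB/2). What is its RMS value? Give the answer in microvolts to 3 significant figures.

V_FS = 3.9 V.
Step size = 3.9/262144 V = 14.877 µV.
RMS of a uniform error over width LSB is LSB/√12 = 4.29 µV.

4.29 µV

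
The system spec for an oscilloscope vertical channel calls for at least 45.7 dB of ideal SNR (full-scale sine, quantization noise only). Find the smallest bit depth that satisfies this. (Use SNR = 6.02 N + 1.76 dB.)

8 bits

Required N = ⌈(45.7 − 1.76)/6.02⌉ = ⌈7.299⌉ = 8.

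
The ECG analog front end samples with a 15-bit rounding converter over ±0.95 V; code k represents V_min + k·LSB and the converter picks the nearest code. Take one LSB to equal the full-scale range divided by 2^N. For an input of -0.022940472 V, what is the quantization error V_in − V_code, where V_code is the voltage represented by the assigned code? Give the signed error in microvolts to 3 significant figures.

The full-scale span is 0.95 − (-0.95) = 1.9 V. LSB = 1.9 V / 2^15 ≈ 57.98 µV.
(-0.022940472 − (-0.95)) / LSB = 0.927059528 × 32768/1.9 = 15988.3614. Nearest integer: k = 15988.
V_code = V_min + k × range/2^15 = -0.95 + 15988 × 1.9/32768 = -0.022961425781 V.
e = -0.022940472 − (-0.022961425781) = +21.0 µV.

+21.0 µV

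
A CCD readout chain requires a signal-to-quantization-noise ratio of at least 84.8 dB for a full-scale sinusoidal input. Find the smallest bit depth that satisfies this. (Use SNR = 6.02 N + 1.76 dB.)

N ≥ (84.8 − 1.76)/6.02 = 13.794 → N_min = 14.

14 bits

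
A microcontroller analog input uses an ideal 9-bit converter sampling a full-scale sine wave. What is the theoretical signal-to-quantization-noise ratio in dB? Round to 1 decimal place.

55.9 dB

For an ideal N-bit converter with full-scale sine input, SNR = 6.02 N + 1.76 dB. SNR = 6.02 × 9 + 1.76 = 54.18 + 1.76 = 55.94 dB.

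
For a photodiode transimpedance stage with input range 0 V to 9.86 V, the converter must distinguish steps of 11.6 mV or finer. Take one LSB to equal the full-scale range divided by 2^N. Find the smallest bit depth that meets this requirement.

Span = 9.86 V.
9.86 V / 11.6 mV = 850.0. Since 2^9 = 512 and 2^10 = 1024, N = 10.

10 bits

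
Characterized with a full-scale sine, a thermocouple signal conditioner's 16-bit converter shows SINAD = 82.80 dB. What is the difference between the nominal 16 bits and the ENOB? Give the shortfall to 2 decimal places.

N_eff = (82.80 − 1.76)/6.02 = 13.4618 bits.
16 − 13.4618 = 2.54 bits below nominal.

2.54 bits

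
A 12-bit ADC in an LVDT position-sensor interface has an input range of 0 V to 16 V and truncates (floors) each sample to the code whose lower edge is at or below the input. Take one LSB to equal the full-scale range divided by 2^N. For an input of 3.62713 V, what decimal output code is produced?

Span = 16 V. LSB = 16 V / 2^12 ≈ 3.906 mV.
V_in − V_min = 3.62713 − (0) = 3.62713 V.
Divide by LSB: 3.62713 × 4096/16 = 928.5453.
Truncating gives code 928.

928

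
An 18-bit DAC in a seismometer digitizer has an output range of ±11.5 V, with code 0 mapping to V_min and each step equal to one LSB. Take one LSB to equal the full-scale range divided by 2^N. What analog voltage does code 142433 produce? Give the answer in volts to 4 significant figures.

0.9968 V

Full-scale range = 11.5 V − (-11.5 V) = 23 V. LSB = 23 V / 2^18.
V_out = V_min + code × LSB = -11.5 V + 142433 × 23 V / 262144
      = -11.5 V + 12.4968 V = 0.996792 V.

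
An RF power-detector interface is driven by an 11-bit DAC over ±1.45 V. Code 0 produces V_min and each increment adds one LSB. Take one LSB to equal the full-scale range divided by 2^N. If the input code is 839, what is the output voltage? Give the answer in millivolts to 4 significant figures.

-262.0 mV

The full-scale span is 1.45 − (-1.45) = 2.9 V. LSB = 2.9 V / 2^11.
Output = V_min + (839/2048) × range = -1.45 + 0.409668 × 2.9 V
      = -1.45 V + 1.18804 V = -0.261963 V.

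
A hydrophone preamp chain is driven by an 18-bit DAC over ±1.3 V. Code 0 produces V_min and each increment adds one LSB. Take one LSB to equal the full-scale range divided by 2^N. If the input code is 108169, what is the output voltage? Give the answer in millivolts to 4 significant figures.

Full-scale range = 1.3 V − (-1.3 V) = 2.6 V. LSB = 2.6 V / 2^18.
Output = V_min + (108169/262144) × range = -1.3 + 0.412632 × 2.6 V
      = -1.3 V + 1.07284 V = -0.227157 V.

-227.2 mV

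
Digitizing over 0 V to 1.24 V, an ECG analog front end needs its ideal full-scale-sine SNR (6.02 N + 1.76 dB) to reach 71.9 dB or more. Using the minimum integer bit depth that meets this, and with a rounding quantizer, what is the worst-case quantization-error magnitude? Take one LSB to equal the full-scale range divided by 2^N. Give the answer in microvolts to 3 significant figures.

V_FS = 1.24 V.
Required N = ⌈(71.9 − 1.76)/6.02⌉ = ⌈11.651⌉ = 12.
LSB = 1.24 V / 2^12 = 302.73 µV.
Half an LSB is 151 µV.

151 µV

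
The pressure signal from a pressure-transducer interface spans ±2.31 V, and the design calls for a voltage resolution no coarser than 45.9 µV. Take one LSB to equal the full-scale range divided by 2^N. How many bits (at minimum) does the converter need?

The full-scale span is 2.31 − (-2.31) = 4.62 V.
4.62 V / 45.9 µV = 100700. Since 2^16 = 65536 and 2^17 = 131072, N = 17.

17 bits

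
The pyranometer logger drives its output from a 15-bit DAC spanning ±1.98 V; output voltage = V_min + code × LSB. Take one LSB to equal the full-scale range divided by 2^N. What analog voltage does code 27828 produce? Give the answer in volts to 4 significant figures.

The full-scale span is 1.98 − (-1.98) = 3.96 V. LSB = 3.96 V / 2^15.
V_out = -1.98 + 27828 × (3.96/32768) V
      = -1.98 + 3.36300 = 1.38300 V.

1.383 V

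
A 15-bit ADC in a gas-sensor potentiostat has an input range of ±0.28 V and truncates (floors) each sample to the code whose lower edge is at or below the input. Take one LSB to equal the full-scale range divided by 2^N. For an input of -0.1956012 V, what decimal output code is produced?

The full-scale span is 0.28 − (-0.28) = 0.56 V. LSB = 0.56 V / 2^15 ≈ 17.09 µV.
V_in − V_min = -0.1956012 − (-0.28) = 0.0843988 V.
Divide by LSB: 0.0843988 × 32768/0.56 = 4938.5355.
Truncating gives code 4938.

4938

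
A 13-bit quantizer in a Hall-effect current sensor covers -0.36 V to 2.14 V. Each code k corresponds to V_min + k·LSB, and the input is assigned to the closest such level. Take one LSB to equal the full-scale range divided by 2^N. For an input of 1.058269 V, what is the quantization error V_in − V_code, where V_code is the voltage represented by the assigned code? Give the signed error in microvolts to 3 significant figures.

Span: 2.14 V − (-0.36 V) = 2.5 V. LSB = 2.5 V / 2^13 ≈ 305.2 µV.
(1.058269 − (-0.36)) / LSB = 1.418269 × 8192/2.5 = 4647.3839. Nearest integer: k = 4647.
V_code = V_min + k × range/2^13 = -0.36 + 4647 × 2.5/8192 = 1.058151855 V.
V_in − V_code = 1.058269 − (1.058151855) = +117 µV.

+117 µV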